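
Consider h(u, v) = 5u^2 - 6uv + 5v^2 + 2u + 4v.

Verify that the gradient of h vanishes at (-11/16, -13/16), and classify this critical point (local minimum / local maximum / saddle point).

local minimum

∇h = (10u - 6v + 2, -6u + 10v + 4); substituting (-11/16, -13/16) gives ∇h = (0, 0), so (-11/16, -13/16) is indeed a critical point.
The Hessian of h is constant: H = [[10, -6], [-6, 10]].
det(H) = 10·10 − (-6)² = 64.
det(H) > 0 and tr(H) = 20 > 0, so H is positive definite and the point is a local minimum.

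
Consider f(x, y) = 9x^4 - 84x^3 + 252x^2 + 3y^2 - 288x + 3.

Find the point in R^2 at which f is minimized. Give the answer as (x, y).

(4, 0)

f(x,y) separates as P(x) + Q(y) + 3, so its minimum is min P + min Q + 3.
P'(x) = 36(x - 4)(x - 2)(x - 1) vanishes at x ∈ {1, 2, 4}; Q'(y) = 6y vanishes at y ∈ {0}.
Local minima of P (where P''>0): P(1)=-111, P(4)=-192. Local minima of Q: Q(0)=0.
So the global minimum of f is P(4) + Q(0) + 3 = -192 + 0 + 3 = -189, attained at (4, 0).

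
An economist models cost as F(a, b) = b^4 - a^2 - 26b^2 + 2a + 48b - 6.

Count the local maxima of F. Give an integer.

1

F separates as a function of a plus a function of b, so ∇F=0 decouples.
∂F/∂a = -2(a - 1) = 0 at a ∈ {1}; ∂F/∂b = 4(b - 3)(b - 1)(b + 4) = 0 at b ∈ {-4, 1, 3}.
The Hessian is diagonal: diag(F_aa, F_bb). Second derivatives: F_aa(1)=-2; F_bb(-4)=140, F_bb(1)=-40, F_bb(3)=56.
Local maxima occur where both diagonal entries negative: (1, 1). Count: 1.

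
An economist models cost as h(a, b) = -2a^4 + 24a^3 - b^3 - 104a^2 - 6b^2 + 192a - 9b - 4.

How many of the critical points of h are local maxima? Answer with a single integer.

2

h separates as a function of a plus a function of b, so ∇h=0 decouples.
∂h/∂a = -8(a - 4)(a - 3)(a - 2) = 0 at a ∈ {2, 3, 4}; ∂h/∂b = -3(b + 1)(b + 3) = 0 at b ∈ {-3, -1}.
The Hessian is diagonal: diag(h_aa, h_bb). Second derivatives: h_aa(2)=-16, h_aa(3)=8, h_aa(4)=-16; h_bb(-3)=6, h_bb(-1)=-6.
Local maxima occur where both diagonal entries negative: (2, -1), (4, -1). Count: 2.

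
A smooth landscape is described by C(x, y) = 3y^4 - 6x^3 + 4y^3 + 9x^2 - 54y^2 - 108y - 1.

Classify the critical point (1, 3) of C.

The mixed partial ∂²C/∂x∂y is 0, so the Hessian at any point is diag(C_xx, C_yy) = diag(18(-2x + 1), 12(3y^2 + 2y - 9)).
At (1, 3): H = diag(-18, 288).
The eigenvalues have opposite signs, so H is indefinite: a saddle point.

saddle point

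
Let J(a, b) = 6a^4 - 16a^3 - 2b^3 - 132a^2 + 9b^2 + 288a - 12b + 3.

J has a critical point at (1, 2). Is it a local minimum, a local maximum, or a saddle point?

The mixed partial ∂²J/∂a∂b is 0, so the Hessian at any point is diag(J_aa, J_bb) = diag(24(3a^2 - 4a - 11), 6(-2b + 3)).
At (1, 2): H = diag(-288, -6).
Both eigenvalues are negative, so H is negative definite: a local maximum.

local maximum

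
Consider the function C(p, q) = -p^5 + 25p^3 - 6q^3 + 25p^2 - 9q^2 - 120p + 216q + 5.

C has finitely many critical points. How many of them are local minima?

C separates as a function of p plus a function of q, so ∇C=0 decouples.
∂C/∂p = -5(p - 4)(p - 1)(p + 2)(p + 3) = 0 at p ∈ {-3, -2, 1, 4}; ∂C/∂q = -18(q - 3)(q + 4) = 0 at q ∈ {-4, 3}.
The Hessian is diagonal: diag(C_pp, C_qq). Second derivatives: C_pp(-3)=140, C_pp(-2)=-90, C_pp(1)=180, C_pp(4)=-630; C_qq(-4)=126, C_qq(3)=-126.
Local minima occur where both diagonal entries positive: (-3, -4), (1, -4). Count: 2.

2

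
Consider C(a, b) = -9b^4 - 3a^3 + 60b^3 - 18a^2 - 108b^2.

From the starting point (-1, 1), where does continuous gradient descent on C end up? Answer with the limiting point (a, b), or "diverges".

C is separable, so gradient descent decouples: a follows -∂C/∂a, b follows -∂C/∂b.
∂C/∂a = -9a(a + 4); at a=-1 this is 27, so a decreases.
∂C/∂b = -36b(b - 3)(b - 2); at b=1 this is -72, so b increases.
a converges to its nearest critical value -4 (a local min of the a-part); b converges to 2. The iterate converges to (-4, 2).

(-4, 2)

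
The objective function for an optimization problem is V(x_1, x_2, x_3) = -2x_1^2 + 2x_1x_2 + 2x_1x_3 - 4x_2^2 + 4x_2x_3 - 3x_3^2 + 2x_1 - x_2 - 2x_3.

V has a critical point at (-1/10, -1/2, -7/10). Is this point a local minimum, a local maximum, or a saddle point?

The Hessian is constant: H = [[-4, 2, 2], [2, -8, 4], [2, 4, -6]].
Leading principal minors: Δ₁ = -4, Δ₂ = 28, Δ₃ = -40.
The minors alternate sign starting negative (−, +, −), so H is negative definite: a local maximum.

local maximum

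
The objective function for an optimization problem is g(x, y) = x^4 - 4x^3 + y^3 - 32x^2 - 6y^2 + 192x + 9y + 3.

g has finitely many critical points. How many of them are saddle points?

g separates as a function of x plus a function of y, so ∇g=0 decouples.
∂g/∂x = 4(x - 4)(x - 3)(x + 4) = 0 at x ∈ {-4, 3, 4}; ∂g/∂y = 3(y - 3)(y - 1) = 0 at y ∈ {1, 3}.
The Hessian is diagonal: diag(g_xx, g_yy). Second derivatives: g_xx(-4)=224, g_xx(3)=-28, g_xx(4)=32; g_yy(1)=-6, g_yy(3)=6.
Saddle points occur where the two diagonal entries have opposite signs: (-4, 1), (3, 3), (4, 1). Count: 3.

3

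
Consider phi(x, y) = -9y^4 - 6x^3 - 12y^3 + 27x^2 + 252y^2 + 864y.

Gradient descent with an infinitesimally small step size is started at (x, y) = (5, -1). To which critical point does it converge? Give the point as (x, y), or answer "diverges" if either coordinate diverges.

phi is separable, so gradient descent decouples: x follows -∂phi/∂x, y follows -∂phi/∂y.
∂phi/∂x = -18x(x - 3); at x=5 this is -180, so x increases.
∂phi/∂y = -36(y - 4)(y + 2)(y + 3); at y=-1 this is 360, so y decreases.
The x-coordinate has no critical point in that direction and runs off to infinity.

diverges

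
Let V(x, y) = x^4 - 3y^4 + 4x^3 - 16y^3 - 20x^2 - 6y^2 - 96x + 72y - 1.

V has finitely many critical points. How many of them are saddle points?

5

V separates as a function of x plus a function of y, so ∇V=0 decouples.
∂V/∂x = 4(x - 3)(x + 2)(x + 4) = 0 at x ∈ {-4, -2, 3}; ∂V/∂y = -12(y - 1)(y + 2)(y + 3) = 0 at y ∈ {-3, -2, 1}.
The Hessian is diagonal: diag(V_xx, V_yy). Second derivatives: V_xx(-4)=56, V_xx(-2)=-40, V_xx(3)=140; V_yy(-3)=-48, V_yy(-2)=36, V_yy(1)=-144.
Saddle points occur where the two diagonal entries have opposite signs: (-4, -3), (-4, 1), (-2, -2), (3, -3), (3, 1). Count: 5.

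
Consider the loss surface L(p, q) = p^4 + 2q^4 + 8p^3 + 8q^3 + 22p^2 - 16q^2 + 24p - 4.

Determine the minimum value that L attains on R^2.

-269

L(p,q) separates as A(p) + B(q) − 4, so its minimum is min A + min B − 4.
A'(p) = 4(p + 1)(p + 2)(p + 3) vanishes at p ∈ {-3, -2, -1}; B'(q) = 8q(q - 1)(q + 4) vanishes at q ∈ {-4, 0, 1}.
Local minima of A (where A''>0): A(-3)=-9, A(-1)=-9. Local minima of B: B(-4)=-256, B(1)=-6.
So the global minimum of L is A(-3) + B(-4) − 4 = -9 − 256 − 4 = -269, attained at (-3, -4).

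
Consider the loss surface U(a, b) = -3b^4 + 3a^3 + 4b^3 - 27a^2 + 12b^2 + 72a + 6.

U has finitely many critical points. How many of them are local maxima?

U separates as a function of a plus a function of b, so ∇U=0 decouples.
∂U/∂a = 9(a - 4)(a - 2) = 0 at a ∈ {2, 4}; ∂U/∂b = -12b(b - 2)(b + 1) = 0 at b ∈ {-1, 0, 2}.
The Hessian is diagonal: diag(U_aa, U_bb). Second derivatives: U_aa(2)=-18, U_aa(4)=18; U_bb(-1)=-36, U_bb(0)=24, U_bb(2)=-72.
Local maxima occur where both diagonal entries negative: (2, -1), (2, 2). Count: 2.

2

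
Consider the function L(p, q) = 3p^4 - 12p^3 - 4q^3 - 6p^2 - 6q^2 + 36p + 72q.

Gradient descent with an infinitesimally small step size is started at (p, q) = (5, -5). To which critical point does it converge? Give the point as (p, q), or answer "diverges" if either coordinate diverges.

(3, -3)

L is separable, so gradient descent decouples: p follows -∂L/∂p, q follows -∂L/∂q.
∂L/∂p = 12(p - 3)(p - 1)(p + 1); at p=5 this is 576, so p decreases.
∂L/∂q = -12(q - 2)(q + 3); at q=-5 this is -168, so q increases.
p converges to its nearest critical value 3 (a local min of the p-part); q converges to -3. The iterate converges to (3, -3).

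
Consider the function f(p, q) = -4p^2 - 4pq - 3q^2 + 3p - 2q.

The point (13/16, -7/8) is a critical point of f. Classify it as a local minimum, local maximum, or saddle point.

The Hessian of f is constant: H = [[-8, -4], [-4, -6]].
det(H) = (-8)·(-6) − (-4)² = 32.
det(H) > 0 and tr(H) = -14 < 0, so H is negative definite and the point is a local maximum.

local maximum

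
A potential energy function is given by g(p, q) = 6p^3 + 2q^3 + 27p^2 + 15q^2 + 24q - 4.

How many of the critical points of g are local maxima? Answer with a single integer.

1

g separates as a function of p plus a function of q, so ∇g=0 decouples.
∂g/∂p = 18p(p + 3) = 0 at p ∈ {-3, 0}; ∂g/∂q = 6(q + 1)(q + 4) = 0 at q ∈ {-4, -1}.
The Hessian is diagonal: diag(g_pp, g_qq). Second derivatives: g_pp(-3)=-54, g_pp(0)=54; g_qq(-4)=-18, g_qq(-1)=18.
Local maxima occur where both diagonal entries negative: (-3, -4). Count: 1.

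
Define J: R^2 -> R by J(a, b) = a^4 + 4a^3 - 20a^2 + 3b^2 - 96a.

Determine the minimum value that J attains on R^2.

-279

J(a,b) separates as P(a) + Q(b), so its minimum is min P + min Q.
P'(a) = 4(a - 3)(a + 2)(a + 4) vanishes at a ∈ {-4, -2, 3}; Q'(b) = 6b vanishes at b ∈ {0}.
Local minima of P (where P''>0): P(-4)=64, P(3)=-279. Local minima of Q: Q(0)=0.
So the global minimum of J is P(3) + Q(0) = -279 + 0 = -279, attained at (3, 0).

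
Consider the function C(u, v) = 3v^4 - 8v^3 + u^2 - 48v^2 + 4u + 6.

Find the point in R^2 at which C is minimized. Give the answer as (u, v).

C(u,v) separates as P(u) + Q(v) + 6, so its minimum is min P + min Q + 6.
P'(u) = 2u + 4 vanishes at u ∈ {-2}; Q'(v) = 12v(v - 4)(v + 2) vanishes at v ∈ {-2, 0, 4}.
Local minima of P (where P''>0): P(-2)=-4. Local minima of Q: Q(-2)=-80, Q(4)=-512.
So the global minimum of C is P(-2) + Q(4) + 6 = -4 − 512 + 6 = -510, attained at (-2, 4).

(-2, 4)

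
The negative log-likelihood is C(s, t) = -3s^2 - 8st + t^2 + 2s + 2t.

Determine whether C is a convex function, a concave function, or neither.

C is quadratic, so its Hessian is the constant matrix H = [[-6, -8], [-8, 2]].
det(H) = -76, tr(H) = -4.
det(H) < 0, so H is indefinite: neither convex nor concave.

neither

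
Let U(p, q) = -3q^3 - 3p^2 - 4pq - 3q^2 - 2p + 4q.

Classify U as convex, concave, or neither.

neither

The term -3q^3 is cubic, so the Hessian is not constant.
∂²U/∂q² = -18q - 6, which takes both signs as q varies (negative for sufficiently large q). A diagonal entry of the Hessian changing sign means the Hessian is neither positive- nor negative-semidefinite on all of R^2.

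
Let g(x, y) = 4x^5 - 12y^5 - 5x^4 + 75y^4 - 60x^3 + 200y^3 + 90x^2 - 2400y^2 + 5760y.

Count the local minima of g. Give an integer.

4

g separates as a function of x plus a function of y, so ∇g=0 decouples.
∂g/∂x = 20x(x - 3)(x - 1)(x + 3) = 0 at x ∈ {-3, 0, 1, 3}; ∂g/∂y = -60(y - 4)(y - 3)(y - 2)(y + 4) = 0 at y ∈ {-4, 2, 3, 4}.
The Hessian is diagonal: diag(g_xx, g_yy). Second derivatives: g_xx(-3)=-1440, g_xx(0)=180, g_xx(1)=-160, g_xx(3)=720; g_yy(-4)=20160, g_yy(2)=-720, g_yy(3)=420, g_yy(4)=-960.
Local minima occur where both diagonal entries positive: (0, -4), (0, 3), (3, -4), (3, 3). Count: 4.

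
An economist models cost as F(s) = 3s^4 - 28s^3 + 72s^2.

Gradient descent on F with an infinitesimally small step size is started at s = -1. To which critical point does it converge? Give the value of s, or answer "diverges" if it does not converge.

F'(s) = 12s(s - 4)(s - 3), so F'(-1) = -240.
Gradient descent moves in the -F' direction, i.e. s is increasing.
The nearest critical point in that direction is s = 0, where F'' = 144 > 0 (a local minimum). The iterate converges there.

0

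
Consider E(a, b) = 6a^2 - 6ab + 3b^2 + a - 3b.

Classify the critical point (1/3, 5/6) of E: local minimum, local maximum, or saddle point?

The Hessian of E is constant: H = [[12, -6], [-6, 6]].
det(H) = 12·6 − (-6)² = 36.
det(H) > 0 and tr(H) = 18 > 0, so H is positive definite and the point is a local minimum.

local minimum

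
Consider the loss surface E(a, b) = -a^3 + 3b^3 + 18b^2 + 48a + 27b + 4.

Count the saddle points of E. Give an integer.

2

E separates as a function of a plus a function of b, so ∇E=0 decouples.
∂E/∂a = -3(a - 4)(a + 4) = 0 at a ∈ {-4, 4}; ∂E/∂b = 9(b + 1)(b + 3) = 0 at b ∈ {-3, -1}.
The Hessian is diagonal: diag(E_aa, E_bb). Second derivatives: E_aa(-4)=24, E_aa(4)=-24; E_bb(-3)=-18, E_bb(-1)=18.
Saddle points occur where the two diagonal entries have opposite signs: (-4, -3), (4, -1). Count: 2.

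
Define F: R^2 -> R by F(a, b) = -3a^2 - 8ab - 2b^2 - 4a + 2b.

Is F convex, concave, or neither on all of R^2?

F is quadratic, so its Hessian is the constant matrix H = [[-6, -8], [-8, -4]].
det(H) = -40, tr(H) = -10.
det(H) < 0, so H is indefinite: neither convex nor concave.

neither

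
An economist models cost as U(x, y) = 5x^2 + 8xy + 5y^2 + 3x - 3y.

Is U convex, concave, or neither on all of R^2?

U is quadratic, so its Hessian is the constant matrix H = [[10, 8], [8, 10]].
det(H) = 36, tr(H) = 20.
det(H) > 0 and tr(H) > 0, so H is positive definite everywhere: convex.

convex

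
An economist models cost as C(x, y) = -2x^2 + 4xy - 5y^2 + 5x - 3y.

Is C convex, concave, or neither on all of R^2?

C is quadratic, so its Hessian is the constant matrix H = [[-4, 4], [4, -10]].
det(H) = 24, tr(H) = -14.
det(H) > 0 and tr(H) < 0, so H is negative definite everywhere: concave.

concave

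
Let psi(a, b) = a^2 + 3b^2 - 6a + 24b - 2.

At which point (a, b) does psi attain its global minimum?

(3, -4)

psi(a,b) separates as P(a) + Q(b) − 2, so its minimum is min P + min Q − 2.
P'(a) = 2a - 6 vanishes at a ∈ {3}; Q'(b) = 6b + 24 vanishes at b ∈ {-4}.
Local minima of P (where P''>0): P(3)=-9. Local minima of Q: Q(-4)=-48.
So the global minimum of psi is P(3) + Q(-4) − 2 = -9 − 48 − 2 = -59, attained at (3, -4).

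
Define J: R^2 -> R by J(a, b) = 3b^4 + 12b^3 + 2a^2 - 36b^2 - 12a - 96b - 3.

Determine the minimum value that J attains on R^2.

-213

J(a,b) separates as P(a) + Q(b) − 3, so its minimum is min P + min Q − 3.
P'(a) = 4a - 12 vanishes at a ∈ {3}; Q'(b) = 12(b - 2)(b + 1)(b + 4) vanishes at b ∈ {-4, -1, 2}.
Local minima of P (where P''>0): P(3)=-18. Local minima of Q: Q(-4)=-192, Q(2)=-192.
So the global minimum of J is P(3) + Q(-4) − 3 = -18 − 192 − 3 = -213, attained at (3, -4).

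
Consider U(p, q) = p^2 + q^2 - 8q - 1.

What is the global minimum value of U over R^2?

U(p,q) separates as A(p) + B(q) − 1, so its minimum is min A + min B − 1.
A'(p) = 2p vanishes at p ∈ {0}; B'(q) = 2q - 8 vanishes at q ∈ {4}.
Local minima of A (where A''>0): A(0)=0. Local minima of B: B(4)=-16.
So the global minimum of U is A(0) + B(4) − 1 = 0 − 16 − 1 = -17, attained at (0, 4).

-17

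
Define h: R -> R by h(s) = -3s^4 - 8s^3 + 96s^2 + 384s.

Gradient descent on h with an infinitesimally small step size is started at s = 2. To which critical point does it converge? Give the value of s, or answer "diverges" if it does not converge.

h'(s) = -12(s - 4)(s + 2)(s + 4), so h'(2) = 576.
Gradient descent moves in the -h' direction, i.e. s is decreasing.
The nearest critical point in that direction is s = -2, where h'' = 144 > 0 (a local minimum). The iterate converges there.

-2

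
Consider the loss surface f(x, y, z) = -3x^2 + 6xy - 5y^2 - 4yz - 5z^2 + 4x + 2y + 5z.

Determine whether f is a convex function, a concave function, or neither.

f is quadratic, so its Hessian is the constant matrix H = [[-6, 6, 0], [6, -10, -4], [0, -4, -10]].
Leading principal minors: -6, 24, -144.
Signs alternate −, +, − ⇒ H ≺ 0 ⇒ concave.

concave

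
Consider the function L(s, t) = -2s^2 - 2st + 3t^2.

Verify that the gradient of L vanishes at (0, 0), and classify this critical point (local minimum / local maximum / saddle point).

∇L = (-4s - 2t, -2s + 6t); substituting (0, 0) gives ∇L = (0, 0), so (0, 0) is indeed a critical point.
The Hessian of L is constant: H = [[-4, -2], [-2, 6]].
det(H) = (-4)·6 − (-2)² = -28.
Since det(H) < 0, H is indefinite and the critical point is a saddle point.

saddle point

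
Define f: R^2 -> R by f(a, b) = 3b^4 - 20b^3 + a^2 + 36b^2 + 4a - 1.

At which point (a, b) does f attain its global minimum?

f(a,b) separates as P(a) + Q(b) − 1, so its minimum is min P + min Q − 1.
P'(a) = 2a + 4 vanishes at a ∈ {-2}; Q'(b) = 12b(b - 3)(b - 2) vanishes at b ∈ {0, 2, 3}.
Local minima of P (where P''>0): P(-2)=-4. Local minima of Q: Q(0)=0, Q(3)=27.
So the global minimum of f is P(-2) + Q(0) − 1 = -4 + 0 − 1 = -5, attained at (-2, 0).

(-2, 0)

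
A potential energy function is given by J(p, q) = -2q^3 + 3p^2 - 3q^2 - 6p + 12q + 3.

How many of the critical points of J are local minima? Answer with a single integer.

J separates as a function of p plus a function of q, so ∇J=0 decouples.
∂J/∂p = 6(p - 1) = 0 at p ∈ {1}; ∂J/∂q = -6(q - 1)(q + 2) = 0 at q ∈ {-2, 1}.
The Hessian is diagonal: diag(J_pp, J_qq). Second derivatives: J_pp(1)=6; J_qq(-2)=18, J_qq(1)=-18.
Local minima occur where both diagonal entries positive: (1, -2). Count: 1.

1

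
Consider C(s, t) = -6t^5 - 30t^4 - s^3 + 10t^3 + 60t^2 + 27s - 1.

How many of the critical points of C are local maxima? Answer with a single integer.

C separates as a function of s plus a function of t, so ∇C=0 decouples.
∂C/∂s = -3(s - 3)(s + 3) = 0 at s ∈ {-3, 3}; ∂C/∂t = -30t(t - 1)(t + 1)(t + 4) = 0 at t ∈ {-4, -1, 0, 1}.
The Hessian is diagonal: diag(C_ss, C_tt). Second derivatives: C_ss(-3)=18, C_ss(3)=-18; C_tt(-4)=1800, C_tt(-1)=-180, C_tt(0)=120, C_tt(1)=-300.
Local maxima occur where both diagonal entries negative: (3, -1), (3, 1). Count: 2.

2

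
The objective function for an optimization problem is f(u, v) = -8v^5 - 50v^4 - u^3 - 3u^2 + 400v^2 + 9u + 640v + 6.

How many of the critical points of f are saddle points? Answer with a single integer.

f separates as a function of u plus a function of v, so ∇f=0 decouples.
∂f/∂u = -3(u - 1)(u + 3) = 0 at u ∈ {-3, 1}; ∂f/∂v = -40(v - 2)(v + 1)(v + 2)(v + 4) = 0 at v ∈ {-4, -2, -1, 2}.
The Hessian is diagonal: diag(f_uu, f_vv). Second derivatives: f_uu(-3)=12, f_uu(1)=-12; f_vv(-4)=1440, f_vv(-2)=-320, f_vv(-1)=360, f_vv(2)=-2880.
Saddle points occur where the two diagonal entries have opposite signs: (-3, -2), (-3, 2), (1, -4), (1, -1). Count: 4.

4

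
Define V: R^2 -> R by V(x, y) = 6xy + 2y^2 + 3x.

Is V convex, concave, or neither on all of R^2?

neither

V is quadratic, so its Hessian is the constant matrix H = [[0, 6], [6, 4]].
det(H) = -36, tr(H) = 4.
det(H) < 0, so H is indefinite: neither convex nor concave.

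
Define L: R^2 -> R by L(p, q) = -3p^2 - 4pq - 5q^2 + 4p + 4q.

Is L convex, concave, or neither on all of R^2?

L is quadratic, so its Hessian is the constant matrix H = [[-6, -4], [-4, -10]].
det(H) = 44, tr(H) = -16.
det(H) > 0 and tr(H) < 0, so H is negative definite everywhere: concave.

concave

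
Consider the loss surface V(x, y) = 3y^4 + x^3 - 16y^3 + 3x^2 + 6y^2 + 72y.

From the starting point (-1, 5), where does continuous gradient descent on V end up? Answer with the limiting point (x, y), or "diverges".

(0, 3)

V is separable, so gradient descent decouples: x follows -∂V/∂x, y follows -∂V/∂y.
∂V/∂x = 3x(x + 2); at x=-1 this is -3, so x increases.
∂V/∂y = 12(y - 3)(y - 2)(y + 1); at y=5 this is 432, so y decreases.
x converges to its nearest critical value 0 (a local min of the x-part); y converges to 3. The iterate converges to (0, 3).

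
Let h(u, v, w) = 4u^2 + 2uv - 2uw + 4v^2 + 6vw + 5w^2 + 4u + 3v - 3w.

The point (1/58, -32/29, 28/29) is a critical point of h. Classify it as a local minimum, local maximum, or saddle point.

The Hessian is constant: H = [[8, 2, -2], [2, 8, 6], [-2, 6, 10]].
Leading principal minors: Δ₁ = 8, Δ₂ = 60, Δ₃ = 232.
All leading minors are positive, so H is positive definite: a local minimum.

local minimum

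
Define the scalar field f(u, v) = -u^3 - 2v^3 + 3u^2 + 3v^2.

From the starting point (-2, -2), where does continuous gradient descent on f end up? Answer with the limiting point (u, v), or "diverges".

(0, 0)

f is separable, so gradient descent decouples: u follows -∂f/∂u, v follows -∂f/∂v.
∂f/∂u = -3u(u - 2); at u=-2 this is -24, so u increases.
∂f/∂v = -6v(v - 1); at v=-2 this is -36, so v increases.
u converges to its nearest critical value 0 (a local min of the u-part); v converges to 0. The iterate converges to (0, 0).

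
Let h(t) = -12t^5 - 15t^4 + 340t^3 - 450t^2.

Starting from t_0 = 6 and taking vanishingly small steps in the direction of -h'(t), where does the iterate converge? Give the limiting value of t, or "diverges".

h'(t) = -60t(t - 3)(t - 1)(t + 5), so h'(6) = -59400.
Gradient descent moves in the -h' direction, i.e. t is increasing.
There is no critical point above t=6, and h' keeps the same sign, so the iterate runs off to +∞.

diverges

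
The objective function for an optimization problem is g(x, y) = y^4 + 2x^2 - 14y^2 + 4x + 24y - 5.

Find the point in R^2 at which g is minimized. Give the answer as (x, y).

g(x,y) separates as P(x) + Q(y) − 5, so its minimum is min P + min Q − 5.
P'(x) = 4x + 4 vanishes at x ∈ {-1}; Q'(y) = 4(y - 2)(y - 1)(y + 3) vanishes at y ∈ {-3, 1, 2}.
Local minima of P (where P''>0): P(-1)=-2. Local minima of Q: Q(-3)=-117, Q(2)=8.
So the global minimum of g is P(-1) + Q(-3) − 5 = -2 − 117 − 5 = -124, attained at (-1, -3).

(-1, -3)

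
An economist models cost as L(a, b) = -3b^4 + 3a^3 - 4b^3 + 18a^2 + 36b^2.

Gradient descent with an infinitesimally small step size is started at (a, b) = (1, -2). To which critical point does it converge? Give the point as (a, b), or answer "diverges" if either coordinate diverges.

L is separable, so gradient descent decouples: a follows -∂L/∂a, b follows -∂L/∂b.
∂L/∂a = 9a(a + 4); at a=1 this is 45, so a decreases.
∂L/∂b = -12b(b - 2)(b + 3); at b=-2 this is -96, so b increases.
a converges to its nearest critical value 0 (a local min of the a-part); b converges to 0. The iterate converges to (0, 0).

(0, 0)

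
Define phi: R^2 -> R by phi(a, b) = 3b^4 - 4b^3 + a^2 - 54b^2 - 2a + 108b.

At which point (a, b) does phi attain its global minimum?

phi(a,b) separates as P(a) + Q(b), so its minimum is min P + min Q.
P'(a) = 2a - 2 vanishes at a ∈ {1}; Q'(b) = 12(b - 3)(b - 1)(b + 3) vanishes at b ∈ {-3, 1, 3}.
Local minima of P (where P''>0): P(1)=-1. Local minima of Q: Q(-3)=-459, Q(3)=-27.
So the global minimum of phi is P(1) + Q(-3) = -1 − 459 = -460, attained at (1, -3).

(1, -3)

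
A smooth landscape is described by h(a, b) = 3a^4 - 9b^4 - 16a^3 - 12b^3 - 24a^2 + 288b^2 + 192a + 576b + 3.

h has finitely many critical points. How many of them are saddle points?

5

h separates as a function of a plus a function of b, so ∇h=0 decouples.
∂h/∂a = 12(a - 4)(a - 2)(a + 2) = 0 at a ∈ {-2, 2, 4}; ∂h/∂b = -36(b - 4)(b + 1)(b + 4) = 0 at b ∈ {-4, -1, 4}.
The Hessian is diagonal: diag(h_aa, h_bb). Second derivatives: h_aa(-2)=288, h_aa(2)=-96, h_aa(4)=144; h_bb(-4)=-864, h_bb(-1)=540, h_bb(4)=-1440.
Saddle points occur where the two diagonal entries have opposite signs: (-2, -4), (-2, 4), (2, -1), (4, -4), (4, 4). Count: 5.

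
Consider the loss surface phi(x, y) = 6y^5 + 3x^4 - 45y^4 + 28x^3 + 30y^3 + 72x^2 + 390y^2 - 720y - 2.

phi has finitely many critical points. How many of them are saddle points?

6

phi separates as a function of x plus a function of y, so ∇phi=0 decouples.
∂phi/∂x = 12x(x + 3)(x + 4) = 0 at x ∈ {-4, -3, 0}; ∂phi/∂y = 30(y - 4)(y - 3)(y - 1)(y + 2) = 0 at y ∈ {-2, 1, 3, 4}.
The Hessian is diagonal: diag(phi_xx, phi_yy). Second derivatives: phi_xx(-4)=48, phi_xx(-3)=-36, phi_xx(0)=144; phi_yy(-2)=-2700, phi_yy(1)=540, phi_yy(3)=-300, phi_yy(4)=540.
Saddle points occur where the two diagonal entries have opposite signs: (-4, -2), (-4, 3), (-3, 1), (-3, 4), (0, -2), (0, 3). Count: 6.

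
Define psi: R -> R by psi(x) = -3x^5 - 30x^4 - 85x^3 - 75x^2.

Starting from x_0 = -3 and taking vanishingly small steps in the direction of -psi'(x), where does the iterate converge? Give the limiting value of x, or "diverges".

psi'(x) = -15x(x + 1)(x + 2)(x + 5), so psi'(-3) = 180.
Gradient descent moves in the -psi' direction, i.e. x is decreasing.
The nearest critical point in that direction is x = -5, where psi'' = 900 > 0 (a local minimum). The iterate converges there.

-5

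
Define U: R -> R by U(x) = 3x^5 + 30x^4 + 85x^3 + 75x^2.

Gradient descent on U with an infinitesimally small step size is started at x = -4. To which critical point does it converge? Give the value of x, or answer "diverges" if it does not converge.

-2

U'(x) = 15x(x + 1)(x + 2)(x + 5), so U'(-4) = -360.
Gradient descent moves in the -U' direction, i.e. x is increasing.
The nearest critical point in that direction is x = -2, where U'' = 90 > 0 (a local minimum). The iterate converges there.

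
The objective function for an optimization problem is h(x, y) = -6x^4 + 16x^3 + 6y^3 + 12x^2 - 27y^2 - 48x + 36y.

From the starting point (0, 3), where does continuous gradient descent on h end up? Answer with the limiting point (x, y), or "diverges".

(1, 2)

h is separable, so gradient descent decouples: x follows -∂h/∂x, y follows -∂h/∂y.
∂h/∂x = -24(x - 2)(x - 1)(x + 1); at x=0 this is -48, so x increases.
∂h/∂y = 18(y - 2)(y - 1); at y=3 this is 36, so y decreases.
x converges to its nearest critical value 1 (a local min of the x-part); y converges to 2. The iterate converges to (1, 2).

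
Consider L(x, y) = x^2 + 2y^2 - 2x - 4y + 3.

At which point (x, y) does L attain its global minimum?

(1, 1)

L(x,y) separates as P(x) + Q(y) + 3, so its minimum is min P + min Q + 3.
P'(x) = 2x - 2 vanishes at x ∈ {1}; Q'(y) = 4y - 4 vanishes at y ∈ {1}.
Local minima of P (where P''>0): P(1)=-1. Local minima of Q: Q(1)=-2.
So the global minimum of L is P(1) + Q(1) + 3 = -1 − 2 + 3 = 0, attained at (1, 1).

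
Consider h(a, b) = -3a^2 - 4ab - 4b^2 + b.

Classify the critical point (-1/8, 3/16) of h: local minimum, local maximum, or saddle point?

The Hessian of h is constant: H = [[-6, -4], [-4, -8]].
det(H) = (-6)·(-8) − (-4)² = 32.
det(H) > 0 and tr(H) = -14 < 0, so H is negative definite and the point is a local maximum.

local maximum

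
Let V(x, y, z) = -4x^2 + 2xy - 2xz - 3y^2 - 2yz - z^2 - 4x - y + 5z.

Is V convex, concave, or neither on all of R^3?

concave

V is quadratic, so its Hessian is the constant matrix H = [[-8, 2, -2], [2, -6, -2], [-2, -2, -2]].
Leading principal minors: -8, 44, -16.
Signs alternate −, +, − ⇒ H ≺ 0 ⇒ concave.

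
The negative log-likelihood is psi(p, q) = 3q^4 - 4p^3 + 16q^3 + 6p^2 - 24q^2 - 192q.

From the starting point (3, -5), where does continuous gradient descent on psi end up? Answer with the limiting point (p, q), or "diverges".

psi is separable, so gradient descent decouples: p follows -∂psi/∂p, q follows -∂psi/∂q.
∂psi/∂p = -12p(p - 1); at p=3 this is -72, so p increases.
∂psi/∂q = 12(q - 2)(q + 2)(q + 4); at q=-5 this is -252, so q increases.
The p-coordinate has no critical point in that direction and runs off to infinity.

diverges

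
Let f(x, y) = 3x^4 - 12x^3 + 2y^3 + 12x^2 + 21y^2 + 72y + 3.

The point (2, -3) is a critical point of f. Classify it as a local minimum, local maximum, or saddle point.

local minimum

The mixed partial ∂²f/∂x∂y is 0, so the Hessian at any point is diag(f_xx, f_yy) = diag(12(3x^2 - 6x + 2), 6(2y + 7)).
At (2, -3): H = diag(24, 6).
Both eigenvalues are positive, so H is positive definite: a local minimum.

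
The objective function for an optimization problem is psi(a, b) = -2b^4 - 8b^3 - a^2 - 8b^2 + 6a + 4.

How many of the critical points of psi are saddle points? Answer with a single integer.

psi separates as a function of a plus a function of b, so ∇psi=0 decouples.
∂psi/∂a = -2(a - 3) = 0 at a ∈ {3}; ∂psi/∂b = -8b(b + 1)(b + 2) = 0 at b ∈ {-2, -1, 0}.
The Hessian is diagonal: diag(psi_aa, psi_bb). Second derivatives: psi_aa(3)=-2; psi_bb(-2)=-16, psi_bb(-1)=8, psi_bb(0)=-16.
Saddle points occur where the two diagonal entries have opposite signs: (3, -1). Count: 1.

1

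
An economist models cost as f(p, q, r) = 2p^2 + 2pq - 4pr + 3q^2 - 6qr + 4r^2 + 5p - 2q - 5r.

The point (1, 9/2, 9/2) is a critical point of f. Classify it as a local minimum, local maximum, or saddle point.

local minimum

The Hessian is constant: H = [[4, 2, -4], [2, 6, -6], [-4, -6, 8]].
Leading principal minors: Δ₁ = 4, Δ₂ = 20, Δ₃ = 16.
All leading minors are positive, so H is positive definite: a local minimum.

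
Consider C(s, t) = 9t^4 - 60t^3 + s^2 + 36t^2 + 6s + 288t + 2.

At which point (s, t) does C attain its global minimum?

C(s,t) separates as P(s) + Q(t) + 2, so its minimum is min P + min Q + 2.
P'(s) = 2s + 6 vanishes at s ∈ {-3}; Q'(t) = 36(t - 4)(t - 2)(t + 1) vanishes at t ∈ {-1, 2, 4}.
Local minima of P (where P''>0): P(-3)=-9. Local minima of Q: Q(-1)=-183, Q(4)=192.
So the global minimum of C is P(-3) + Q(-1) + 2 = -9 − 183 + 2 = -190, attained at (-3, -1).

(-3, -1)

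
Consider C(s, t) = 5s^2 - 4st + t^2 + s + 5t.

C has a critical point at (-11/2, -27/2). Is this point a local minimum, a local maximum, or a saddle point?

local minimum

The Hessian of C is constant: H = [[10, -4], [-4, 2]].
det(H) = 10·2 − (-4)² = 4.
det(H) > 0 and tr(H) = 12 > 0, so H is positive definite and the point is a local minimum.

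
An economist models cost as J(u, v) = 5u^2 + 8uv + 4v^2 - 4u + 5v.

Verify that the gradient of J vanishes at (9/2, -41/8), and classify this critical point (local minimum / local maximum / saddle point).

∇J = (10u + 8v - 4, 8u + 8v + 5); substituting (9/2, -41/8) gives ∇J = (0, 0), so (9/2, -41/8) is indeed a critical point.
The Hessian of J is constant: H = [[10, 8], [8, 8]].
det(H) = 10·8 − 8² = 16.
det(H) > 0 and tr(H) = 18 > 0, so H is positive definite and the point is a local minimum.

local minimum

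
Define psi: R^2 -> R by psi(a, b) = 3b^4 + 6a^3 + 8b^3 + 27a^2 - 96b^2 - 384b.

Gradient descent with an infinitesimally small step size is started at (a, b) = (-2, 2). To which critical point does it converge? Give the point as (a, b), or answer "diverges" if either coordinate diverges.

(0, 4)

psi is separable, so gradient descent decouples: a follows -∂psi/∂a, b follows -∂psi/∂b.
∂psi/∂a = 18a(a + 3); at a=-2 this is -36, so a increases.
∂psi/∂b = 12(b - 4)(b + 2)(b + 4); at b=2 this is -576, so b increases.
a converges to its nearest critical value 0 (a local min of the a-part); b converges to 4. The iterate converges to (0, 4).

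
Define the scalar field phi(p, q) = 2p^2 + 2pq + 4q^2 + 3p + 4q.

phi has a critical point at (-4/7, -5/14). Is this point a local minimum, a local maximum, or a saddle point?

local minimum

The Hessian of phi is constant: H = [[4, 2], [2, 8]].
det(H) = 4·8 − 2² = 28.
det(H) > 0 and tr(H) = 12 > 0, so H is positive definite and the point is a local minimum.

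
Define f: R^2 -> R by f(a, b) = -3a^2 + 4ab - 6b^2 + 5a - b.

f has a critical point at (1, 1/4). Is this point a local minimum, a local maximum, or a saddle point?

local maximum

The Hessian of f is constant: H = [[-6, 4], [4, -12]].
det(H) = (-6)·(-12) − 4² = 56.
det(H) > 0 and tr(H) = -18 < 0, so H is negative definite and the point is a local maximum.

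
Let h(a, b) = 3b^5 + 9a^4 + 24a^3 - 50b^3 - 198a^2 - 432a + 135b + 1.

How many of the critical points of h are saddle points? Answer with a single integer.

6

h separates as a function of a plus a function of b, so ∇h=0 decouples.
∂h/∂a = 36(a - 3)(a + 1)(a + 4) = 0 at a ∈ {-4, -1, 3}; ∂h/∂b = 15(b - 3)(b - 1)(b + 1)(b + 3) = 0 at b ∈ {-3, -1, 1, 3}.
The Hessian is diagonal: diag(h_aa, h_bb). Second derivatives: h_aa(-4)=756, h_aa(-1)=-432, h_aa(3)=1008; h_bb(-3)=-720, h_bb(-1)=240, h_bb(1)=-240, h_bb(3)=720.
Saddle points occur where the two diagonal entries have opposite signs: (-4, -3), (-4, 1), (-1, -1), (-1, 3), (3, -3), (3, 1). Count: 6.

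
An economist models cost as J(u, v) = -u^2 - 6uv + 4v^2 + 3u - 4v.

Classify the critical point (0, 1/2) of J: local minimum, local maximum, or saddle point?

The Hessian of J is constant: H = [[-2, -6], [-6, 8]].
det(H) = (-2)·8 − (-6)² = -52.
Since det(H) < 0, H is indefinite and the critical point is a saddle point.

saddle point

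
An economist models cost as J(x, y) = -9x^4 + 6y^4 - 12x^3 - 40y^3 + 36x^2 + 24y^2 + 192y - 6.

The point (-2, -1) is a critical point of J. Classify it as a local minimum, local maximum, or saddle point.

The mixed partial ∂²J/∂x∂y is 0, so the Hessian at any point is diag(J_xx, J_yy) = diag(36(-3x^2 - 2x + 2), 24(3y^2 - 10y + 2)).
At (-2, -1): H = diag(-216, 360).
The eigenvalues have opposite signs, so H is indefinite: a saddle point.

saddle point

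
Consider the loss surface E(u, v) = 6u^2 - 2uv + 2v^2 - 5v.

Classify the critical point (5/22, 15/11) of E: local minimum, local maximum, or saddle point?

local minimum

The Hessian of E is constant: H = [[12, -2], [-2, 4]].
det(H) = 12·4 − (-2)² = 44.
det(H) > 0 and tr(H) = 16 > 0, so H is positive definite and the point is a local minimum.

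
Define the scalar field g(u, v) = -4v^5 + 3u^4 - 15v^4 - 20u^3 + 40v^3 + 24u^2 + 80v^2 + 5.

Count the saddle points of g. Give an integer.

g separates as a function of u plus a function of v, so ∇g=0 decouples.
∂g/∂u = 12u(u - 4)(u - 1) = 0 at u ∈ {0, 1, 4}; ∂g/∂v = -20v(v - 2)(v + 1)(v + 4) = 0 at v ∈ {-4, -1, 0, 2}.
The Hessian is diagonal: diag(g_uu, g_vv). Second derivatives: g_uu(0)=48, g_uu(1)=-36, g_uu(4)=144; g_vv(-4)=1440, g_vv(-1)=-180, g_vv(0)=160, g_vv(2)=-720.
Saddle points occur where the two diagonal entries have opposite signs: (0, -1), (0, 2), (1, -4), (1, 0), (4, -1), (4, 2). Count: 6.

6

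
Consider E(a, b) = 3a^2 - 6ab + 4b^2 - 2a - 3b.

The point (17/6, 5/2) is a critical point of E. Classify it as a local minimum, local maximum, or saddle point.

The Hessian of E is constant: H = [[6, -6], [-6, 8]].
det(H) = 6·8 − (-6)² = 12.
det(H) > 0 and tr(H) = 14 > 0, so H is positive definite and the point is a local minimum.

local minimum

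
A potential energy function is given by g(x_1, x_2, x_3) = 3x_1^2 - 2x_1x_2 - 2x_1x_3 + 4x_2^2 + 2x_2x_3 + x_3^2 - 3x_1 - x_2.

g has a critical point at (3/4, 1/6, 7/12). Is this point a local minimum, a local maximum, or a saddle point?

The Hessian is constant: H = [[6, -2, -2], [-2, 8, 2], [-2, 2, 2]].
Leading principal minors: Δ₁ = 6, Δ₂ = 44, Δ₃ = 48.
All leading minors are positive, so H is positive definite: a local minimum.

local minimum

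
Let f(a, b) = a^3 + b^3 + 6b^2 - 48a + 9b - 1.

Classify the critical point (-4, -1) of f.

saddle point

The mixed partial ∂²f/∂a∂b is 0, so the Hessian at any point is diag(f_aa, f_bb) = diag(6a, 6(b + 2)).
At (-4, -1): H = diag(-24, 6).
The eigenvalues have opposite signs, so H is indefinite: a saddle point.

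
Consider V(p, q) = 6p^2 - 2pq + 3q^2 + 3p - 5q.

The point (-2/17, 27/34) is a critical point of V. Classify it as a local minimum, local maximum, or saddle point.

The Hessian of V is constant: H = [[12, -2], [-2, 6]].
det(H) = 12·6 − (-2)² = 68.
det(H) > 0 and tr(H) = 18 > 0, so H is positive definite and the point is a local minimum.

local minimum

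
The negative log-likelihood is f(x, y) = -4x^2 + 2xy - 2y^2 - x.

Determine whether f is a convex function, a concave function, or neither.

f is quadratic, so its Hessian is the constant matrix H = [[-8, 2], [2, -4]].
det(H) = 28, tr(H) = -12.
det(H) > 0 and tr(H) < 0, so H is negative definite everywhere: concave.

concave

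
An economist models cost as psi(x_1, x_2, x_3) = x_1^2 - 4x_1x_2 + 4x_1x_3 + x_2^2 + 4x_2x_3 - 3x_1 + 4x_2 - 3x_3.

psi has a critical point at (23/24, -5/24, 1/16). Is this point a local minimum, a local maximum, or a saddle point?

The Hessian is constant: H = [[2, -4, 4], [-4, 2, 4], [4, 4, 0]].
Leading principal minors: Δ₁ = 2, Δ₂ = -12, Δ₃ = -192.
The minors fit neither the all-positive nor the alternating-sign pattern, so H is indefinite: a saddle point.

saddle point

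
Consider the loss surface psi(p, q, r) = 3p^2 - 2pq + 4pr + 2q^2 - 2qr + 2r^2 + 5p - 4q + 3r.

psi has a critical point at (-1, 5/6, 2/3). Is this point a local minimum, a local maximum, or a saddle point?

The Hessian is constant: H = [[6, -2, 4], [-2, 4, -2], [4, -2, 4]].
Leading principal minors: Δ₁ = 6, Δ₂ = 20, Δ₃ = 24.
All leading minors are positive, so H is positive definite: a local minimum.

local minimum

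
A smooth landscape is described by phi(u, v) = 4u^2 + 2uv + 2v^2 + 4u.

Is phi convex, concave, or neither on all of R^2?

convex

phi is quadratic, so its Hessian is the constant matrix H = [[8, 2], [2, 4]].
det(H) = 28, tr(H) = 12.
det(H) > 0 and tr(H) > 0, so H is positive definite everywhere: convex.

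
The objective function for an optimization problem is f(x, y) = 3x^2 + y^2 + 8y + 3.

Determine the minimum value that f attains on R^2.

-13

f(x,y) separates as P(x) + Q(y) + 3, so its minimum is min P + min Q + 3.
P'(x) = 6x vanishes at x ∈ {0}; Q'(y) = 2y + 8 vanishes at y ∈ {-4}.
Local minima of P (where P''>0): P(0)=0. Local minima of Q: Q(-4)=-16.
So the global minimum of f is P(0) + Q(-4) + 3 = 0 − 16 + 3 = -13, attained at (0, -4).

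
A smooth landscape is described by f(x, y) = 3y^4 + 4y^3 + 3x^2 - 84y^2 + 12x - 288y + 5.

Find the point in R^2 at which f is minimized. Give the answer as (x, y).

f(x,y) separates as P(x) + Q(y) + 5, so its minimum is min P + min Q + 5.
P'(x) = 6x + 12 vanishes at x ∈ {-2}; Q'(y) = 12(y - 4)(y + 2)(y + 3) vanishes at y ∈ {-3, -2, 4}.
Local minima of P (where P''>0): P(-2)=-12. Local minima of Q: Q(-3)=243, Q(4)=-1472.
So the global minimum of f is P(-2) + Q(4) + 5 = -12 − 1472 + 5 = -1479, attained at (-2, 4).

(-2, 4)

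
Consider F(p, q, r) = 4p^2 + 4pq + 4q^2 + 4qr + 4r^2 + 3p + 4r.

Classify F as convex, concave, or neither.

F is quadratic, so its Hessian is the constant matrix H = [[8, 4, 0], [4, 8, 4], [0, 4, 8]].
Leading principal minors: 8, 48, 256.
All positive ⇒ H ≻ 0 ⇒ convex.

convex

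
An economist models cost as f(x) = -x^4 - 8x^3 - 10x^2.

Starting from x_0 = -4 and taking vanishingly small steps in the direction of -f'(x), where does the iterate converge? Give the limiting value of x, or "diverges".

-1

f'(x) = -4x(x + 1)(x + 5), so f'(-4) = -48.
Gradient descent moves in the -f' direction, i.e. x is increasing.
The nearest critical point in that direction is x = -1, where f'' = 16 > 0 (a local minimum). The iterate converges there.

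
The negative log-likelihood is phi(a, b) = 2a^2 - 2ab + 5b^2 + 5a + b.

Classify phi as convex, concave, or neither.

phi is quadratic, so its Hessian is the constant matrix H = [[4, -2], [-2, 10]].
det(H) = 36, tr(H) = 14.
det(H) > 0 and tr(H) > 0, so H is positive definite everywhere: convex.

convex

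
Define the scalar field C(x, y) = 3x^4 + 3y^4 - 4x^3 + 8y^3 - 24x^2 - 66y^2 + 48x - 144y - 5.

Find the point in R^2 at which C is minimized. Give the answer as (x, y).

C(x,y) separates as P(x) + Q(y) − 5, so its minimum is min P + min Q − 5.
P'(x) = 12(x - 2)(x - 1)(x + 2) vanishes at x ∈ {-2, 1, 2}; Q'(y) = 12(y - 3)(y + 1)(y + 4) vanishes at y ∈ {-4, -1, 3}.
Local minima of P (where P''>0): P(-2)=-112, P(2)=16. Local minima of Q: Q(-4)=-224, Q(3)=-567.
So the global minimum of C is P(-2) + Q(3) − 5 = -112 − 567 − 5 = -684, attained at (-2, 3).

(-2, 3)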